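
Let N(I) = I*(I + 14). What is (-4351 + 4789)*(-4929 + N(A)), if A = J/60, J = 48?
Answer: -53842902/25 ≈ -2.1537e+6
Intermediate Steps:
A = ⅘ (A = 48/60 = 48*(1/60) = ⅘ ≈ 0.80000)
N(I) = I*(14 + I)
(-4351 + 4789)*(-4929 + N(A)) = (-4351 + 4789)*(-4929 + 4*(14 + ⅘)/5) = 438*(-4929 + (⅘)*(74/5)) = 438*(-4929 + 296/25) = 438*(-122929/25) = -53842902/25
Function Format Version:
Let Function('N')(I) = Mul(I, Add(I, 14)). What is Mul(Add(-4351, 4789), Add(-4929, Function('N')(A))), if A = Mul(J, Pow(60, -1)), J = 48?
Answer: Rational(-53842902, 25) ≈ -2.1537e+6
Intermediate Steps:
A = Rational(4, 5) (A = Mul(48, Pow(60, -1)) = Mul(48, Rational(1, 60)) = Rational(4, 5) ≈ 0.80000)
Function('N')(I) = Mul(I, Add(14, I))
Mul(Add(-4351, 4789), Add(-4929, Function('N')(A))) = Mul(Add(-4351, 4789), Add(-4929, Mul(Rational(4, 5), Add(14, Rational(4, 5))))) = Mul(438, Add(-4929, Mul(Rational(4, 5), Rational(74, 5)))) = Mul(438, Add(-4929, Rational(296, 25))) = Mul(438, Rational(-122929, 25)) = Rational(-53842902, 25)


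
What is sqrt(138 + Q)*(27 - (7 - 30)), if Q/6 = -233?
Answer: 300*I*sqrt(35) ≈ 1774.8*I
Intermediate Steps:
Q = -1398 (Q = 6*(-233) = -1398)
sqrt(138 + Q)*(27 - (7 - 30)) = sqrt(138 - 1398)*(27 - (7 - 30)) = sqrt(-1260)*(27 - 1*(-23)) = (6*I*sqrt(35))*(27 + 23) = (6*I*sqrt(35))*50 = 300*I*sqrt(35)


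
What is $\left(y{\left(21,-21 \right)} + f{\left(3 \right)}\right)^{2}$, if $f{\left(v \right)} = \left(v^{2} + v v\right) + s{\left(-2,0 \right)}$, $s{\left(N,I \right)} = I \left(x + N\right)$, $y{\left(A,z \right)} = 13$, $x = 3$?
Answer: $961$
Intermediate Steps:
$s{\left(N,I \right)} = I \left(3 + N\right)$
$f{\left(v \right)} = 2 v^{2}$ ($f{\left(v \right)} = \left(v^{2} + v v\right) + 0 \left(3 - 2\right) = \left(v^{2} + v^{2}\right) + 0 \cdot 1 = 2 v^{2} + 0 = 2 v^{2}$)
$\left(y{\left(21,-21 \right)} + f{\left(3 \right)}\right)^{2} = \left(13 + 2 \cdot 3^{2}\right)^{2} = \left(13 + 2 \cdot 9\right)^{2} = \left(13 + 18\right)^{2} = 31^{2} = 961$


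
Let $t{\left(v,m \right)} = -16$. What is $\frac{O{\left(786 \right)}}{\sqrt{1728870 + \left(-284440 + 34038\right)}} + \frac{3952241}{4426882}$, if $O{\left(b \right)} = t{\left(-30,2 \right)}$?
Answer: $\frac{3952241}{4426882} - \frac{8 \sqrt{369617}}{369617} \approx 0.87962$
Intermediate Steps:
$O{\left(b \right)} = -16$
$\frac{O{\left(786 \right)}}{\sqrt{1728870 + \left(-284440 + 34038\right)}} + \frac{3952241}{4426882} = - \frac{16}{\sqrt{1728870 + \left(-284440 + 34038\right)}} + \frac{3952241}{4426882} = - \frac{16}{\sqrt{1728870 - 250402}} + 3952241 \cdot \frac{1}{4426882} = - \frac{16}{\sqrt{1478468}} + \frac{3952241}{4426882} = - \frac{16}{2 \sqrt{369617}} + \frac{3952241}{4426882} = - 16 \frac{\sqrt{369617}}{739234} + \frac{3952241}{4426882} = - \frac{8 \sqrt{369617}}{369617} + \frac{3952241}{4426882} = \frac{3952241}{4426882} - \frac{8 \sqrt{369617}}{369617}$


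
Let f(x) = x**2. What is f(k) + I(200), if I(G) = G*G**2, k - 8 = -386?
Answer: 8142884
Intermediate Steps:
k = -378 (k = 8 - 386 = -378)
I(G) = G**3
f(k) + I(200) = (-378)**2 + 200**3 = 142884 + 8000000 = 8142884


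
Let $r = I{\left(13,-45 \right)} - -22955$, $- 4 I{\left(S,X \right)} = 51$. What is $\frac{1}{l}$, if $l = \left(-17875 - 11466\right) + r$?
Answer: $- \frac{4}{25595} \approx -0.00015628$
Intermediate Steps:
$I{\left(S,X \right)} = - \frac{51}{4}$ ($I{\left(S,X \right)} = \left(- \frac{1}{4}\right) 51 = - \frac{51}{4}$)
$r = \frac{91769}{4}$ ($r = - \frac{51}{4} - -22955 = - \frac{51}{4} + 22955 = \frac{91769}{4} \approx 22942.0$)
$l = - \frac{25595}{4}$ ($l = \left(-17875 - 11466\right) + \frac{91769}{4} = -29341 + \frac{91769}{4} = - \frac{25595}{4} \approx -6398.8$)
$\frac{1}{l} = \frac{1}{- \frac{25595}{4}} = - \frac{4}{25595}$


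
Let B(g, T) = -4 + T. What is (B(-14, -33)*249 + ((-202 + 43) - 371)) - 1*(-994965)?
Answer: 985222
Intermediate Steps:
(B(-14, -33)*249 + ((-202 + 43) - 371)) - 1*(-994965) = ((-4 - 33)*249 + ((-202 + 43) - 371)) - 1*(-994965) = (-37*249 + (-159 - 371)) + 994965 = (-9213 - 530) + 994965 = -9743 + 994965 = 985222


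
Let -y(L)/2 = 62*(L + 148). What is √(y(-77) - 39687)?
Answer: I*√48491 ≈ 220.21*I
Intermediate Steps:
y(L) = -18352 - 124*L (y(L) = -124*(L + 148) = -124*(148 + L) = -2*(9176 + 62*L) = -18352 - 124*L)
√(y(-77) - 39687) = √((-18352 - 124*(-77)) - 39687) = √((-18352 + 9548) - 39687) = √(-8804 - 39687) = √(-48491) = I*√48491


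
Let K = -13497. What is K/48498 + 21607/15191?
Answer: 280954453/245577706 ≈ 1.1441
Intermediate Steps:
K/48498 + 21607/15191 = -13497/48498 + 21607/15191 = -13497*1/48498 + 21607*(1/15191) = -4499/16166 + 21607/15191 = 280954453/245577706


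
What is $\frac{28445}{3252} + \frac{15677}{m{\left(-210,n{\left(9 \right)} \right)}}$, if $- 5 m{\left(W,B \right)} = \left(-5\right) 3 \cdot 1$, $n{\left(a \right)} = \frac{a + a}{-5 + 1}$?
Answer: $\frac{17022313}{3252} \approx 5234.4$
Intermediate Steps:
$n{\left(a \right)} = - \frac{a}{2}$ ($n{\left(a \right)} = \frac{2 a}{-4} = - \frac{2 a}{4} = - \frac{a}{2}$)
$m{\left(W,B \right)} = 3$ ($m{\left(W,B \right)} = - \frac{\left(-5\right) 3 \cdot 1}{5} = - \frac{\left(-15\right) 1}{5} = \left(- \frac{1}{5}\right) \left(-15\right) = 3$)
$\frac{28445}{3252} + \frac{15677}{m{\left(-210,n{\left(9 \right)} \right)}} = \frac{28445}{3252} + \frac{15677}{3} = \frac{17022313}{3252}$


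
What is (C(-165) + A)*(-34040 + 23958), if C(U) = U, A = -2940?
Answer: 31304610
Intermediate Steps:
(C(-165) + A)*(-34040 + 23958) = (-165 - 2940)*(-34040 + 23958) = -3105*(-10082) = 31304610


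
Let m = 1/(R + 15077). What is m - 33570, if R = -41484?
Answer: -886482991/26407 ≈ -33570.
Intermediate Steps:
m = -1/26407 (m = 1/(-41484 + 15077) = 1/(-26407) = -1/26407 ≈ -3.7869e-5)
m - 33570 = -1/26407 - 33570 = -886482991/26407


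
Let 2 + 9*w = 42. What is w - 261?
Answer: -2309/9 ≈ -256.56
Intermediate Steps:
w = 40/9 (w = -2/9 + (⅑)*42 = -2/9 + 14/3 = 40/9 ≈ 4.4444)
w - 261 = 40/9 - 261 = -2309/9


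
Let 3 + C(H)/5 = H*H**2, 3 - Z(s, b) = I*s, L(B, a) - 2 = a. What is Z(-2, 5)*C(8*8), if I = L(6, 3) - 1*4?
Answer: 6553525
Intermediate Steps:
L(B, a) = 2 + a
I = 1 (I = (2 + 3) - 1*4 = 5 - 4 = 1)
Z(s, b) = 3 - s
C(H) = -15 + 5*H**3 (C(H) = -15 + 5*(H*H**2) = -15 + 5*H**3)
Z(-2, 5)*C(8*8) = (3 - 1*(-2))*(-15 + 5*(8*8)**3) = (3 + 2)*(-15 + 5*64**3) = 5*(-15 + 5*262144) = 5*(-15 + 1310720) = 5*1310705 = 6553525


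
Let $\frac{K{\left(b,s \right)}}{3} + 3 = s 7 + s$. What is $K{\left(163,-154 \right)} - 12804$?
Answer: $-16509$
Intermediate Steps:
$K{\left(b,s \right)} = -9 + 24 s$ ($K{\left(b,s \right)} = -9 + 3 \left(s 7 + s\right) = -9 + 3 \left(7 s + s\right) = -9 + 3 \cdot 8 s = -9 + 24 s$)
$K{\left(163,-154 \right)} - 12804 = \left(-9 + 24 \left(-154\right)\right) - 12804 = \left(-9 - 3696\right) - 12804 = -3705 - 12804 = -16509$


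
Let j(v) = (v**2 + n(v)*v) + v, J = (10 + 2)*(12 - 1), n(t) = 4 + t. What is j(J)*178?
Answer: 6320424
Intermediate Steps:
J = 132 (J = 12*11 = 132)
j(v) = v + v**2 + v*(4 + v) (j(v) = (v**2 + (4 + v)*v) + v = (v**2 + v*(4 + v)) + v = v + v**2 + v*(4 + v))
j(J)*178 = (132*(5 + 2*132))*178 = (132*(5 + 264))*178 = (132*269)*178 = 35508*178 = 6320424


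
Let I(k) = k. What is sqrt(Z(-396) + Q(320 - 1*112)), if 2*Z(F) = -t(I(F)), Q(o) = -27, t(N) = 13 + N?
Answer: sqrt(658)/2 ≈ 12.826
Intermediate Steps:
Z(F) = -13/2 - F/2 (Z(F) = (-(13 + F))/2 = (-13 - F)/2 = -13/2 - F/2)
sqrt(Z(-396) + Q(320 - 1*112)) = sqrt((-13/2 - 1/2*(-396)) - 27) = sqrt((-13/2 + 198) - 27) = sqrt(383/2 - 27) = sqrt(329/2) = sqrt(658)/2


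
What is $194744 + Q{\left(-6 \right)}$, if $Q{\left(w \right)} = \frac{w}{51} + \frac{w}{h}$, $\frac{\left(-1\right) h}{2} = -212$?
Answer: $\frac{701856901}{3604} \approx 1.9474 \cdot 10^{5}$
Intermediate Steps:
$h = 424$ ($h = \left(-2\right) \left(-212\right) = 424$)
$Q{\left(w \right)} = \frac{475 w}{21624}$ ($Q{\left(w \right)} = \frac{w}{51} + \frac{w}{424} = \frac{475 w}{21624}$)
$194744 + Q{\left(-6 \right)} = 194744 + \frac{475}{21624} \left(-6\right) = 194744 - \frac{475}{3604} = \frac{701856901}{3604}$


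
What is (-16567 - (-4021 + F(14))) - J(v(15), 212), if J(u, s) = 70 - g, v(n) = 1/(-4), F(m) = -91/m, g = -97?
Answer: -25413/2 ≈ -12707.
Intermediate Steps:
v(n) = -1/4
J(u, s) = 167 (J(u, s) = 70 - 1*(-97) = 70 + 97 = 167)
(-16567 - (-4021 + F(14))) - J(v(15), 212) = (-16567 - (-4021 - 91/14)) - 1*167 = (-16567 - (-4021 - 91*1/14)) - 167 = (-16567 - (-4021 - 13/2)) - 167 = (-16567 - 1*(-8055/2)) - 167 = (-16567 + 8055/2) - 167 = -25079/2 - 167 = -25413/2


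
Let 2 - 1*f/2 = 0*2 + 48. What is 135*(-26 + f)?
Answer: -15930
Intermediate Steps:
f = -92 (f = 4 - 2*(0*2 + 48) = 4 - 2*(0 + 48) = 4 - 2*48 = 4 - 96 = -92)
135*(-26 + f) = 135*(-26 - 92) = 135*(-118) = -15930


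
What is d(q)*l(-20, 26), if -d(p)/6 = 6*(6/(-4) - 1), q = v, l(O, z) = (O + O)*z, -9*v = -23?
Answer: -93600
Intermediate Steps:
v = 23/9 (v = -1/9*(-23) = 23/9 ≈ 2.5556)
l(O, z) = 2*O*z (l(O, z) = (2*O)*z = 2*O*z)
q = 23/9 ≈ 2.5556
d(p) = 90 (d(p) = -36*(6/(-4) - 1) = -36*(6*(-1/4) - 1) = -36*(-3/2 - 1) = -36*(-5)/2 = -6*(-15) = 90)
d(q)*l(-20, 26) = 90*(2*(-20)*26) = 90*(-1040) = -93600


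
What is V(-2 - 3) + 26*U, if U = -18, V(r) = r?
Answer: -473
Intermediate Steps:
V(-2 - 3) + 26*U = (-2 - 3) + 26*(-18) = -5 - 468 = -473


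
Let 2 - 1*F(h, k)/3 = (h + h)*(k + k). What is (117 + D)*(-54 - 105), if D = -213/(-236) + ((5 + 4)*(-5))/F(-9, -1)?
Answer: -75492405/4012 ≈ -18817.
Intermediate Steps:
F(h, k) = 6 - 12*h*k (F(h, k) = 6 - 3*(h + h)*(k + k) = 6 - 3*2*h*2*k = 6 - 12*h*k)
D = 5391/4012 (D = -213/(-236) + ((5 + 4)*(-5))/(6 - 12*(-9)*(-1)) = -213*(-1/236) + (9*(-5))/(6 - 108) = 213/236 - 45/(-102) = 213/236 - 45*(-1/102) = 213/236 + 15/34 = 5391/4012 ≈ 1.3437)
(117 + D)*(-54 - 105) = (117 + 5391/4012)*(-54 - 105) = (474795/4012)*(-159) = -75492405/4012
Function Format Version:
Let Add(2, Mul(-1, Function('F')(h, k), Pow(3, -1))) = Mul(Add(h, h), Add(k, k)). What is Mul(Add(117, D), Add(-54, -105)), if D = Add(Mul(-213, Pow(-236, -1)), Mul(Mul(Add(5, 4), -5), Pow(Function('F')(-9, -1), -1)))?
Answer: Rational(-75492405, 4012) ≈ -18817.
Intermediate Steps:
Function('F')(h, k) = Add(6, Mul(-12, h, k)) (Function('F')(h, k) = Add(6, Mul(-3, Mul(Add(h, h), Add(k, k)))) = Add(6, Mul(-3, Mul(Mul(2, h), Mul(2, k)))) = Add(6, Mul(-3, Mul(4, h, k))) = Add(6, Mul(-12, h, k)))
D = Rational(5391, 4012) (D = Add(Mul(-213, Pow(-236, -1)), Mul(Mul(Add(5, 4), -5), Pow(Add(6, Mul(-12, -9, -1)), -1))) = Add(Mul(-213, Rational(-1, 236)), Mul(Mul(9, -5), Pow(Add(6, -108), -1))) = Add(Rational(213, 236), Mul(-45, Pow(-102, -1))) = Add(Rational(213, 236), Mul(-45, Rational(-1, 102))) = Add(Rational(213, 236), Rational(15, 34)) = Rational(5391, 4012) ≈ 1.3437)
Mul(Add(117, D), Add(-54, -105)) = Mul(Add(117, Rational(5391, 4012)), Add(-54, -105)) = Mul(Rational(474795, 4012), -159) = Rational(-75492405, 4012)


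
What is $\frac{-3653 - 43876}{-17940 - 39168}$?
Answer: $\frac{15843}{19036} \approx 0.83226$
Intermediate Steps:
$\frac{-3653 - 43876}{-17940 - 39168} = - \frac{47529}{-57108} = \left(-47529\right) \left(- \frac{1}{57108}\right) = \frac{15843}{19036}$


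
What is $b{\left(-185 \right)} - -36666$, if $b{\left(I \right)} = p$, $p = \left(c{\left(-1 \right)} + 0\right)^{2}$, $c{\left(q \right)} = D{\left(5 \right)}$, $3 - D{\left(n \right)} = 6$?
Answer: $36675$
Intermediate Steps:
$D{\left(n \right)} = -3$ ($D{\left(n \right)} = 3 - 6 = -3$)
$c{\left(q \right)} = -3$
$p = 9$ ($p = \left(-3 + 0\right)^{2} = \left(-3\right)^{2} = 9$)
$b{\left(I \right)} = 9$
$b{\left(-185 \right)} - -36666 = 9 - -36666 = 9 + 36666 = 36675$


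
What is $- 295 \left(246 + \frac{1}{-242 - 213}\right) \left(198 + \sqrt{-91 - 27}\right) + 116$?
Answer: $- \frac{1307544022}{91} - \frac{6603811 i \sqrt{118}}{91} \approx -1.4369 \cdot 10^{7} - 7.8831 \cdot 10^{5} i$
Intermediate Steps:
$- 295 \left(246 + \frac{1}{-242 - 213}\right) \left(198 + \sqrt{-91 - 27}\right) + 116 = - 295 \left(246 + \frac{1}{-455}\right) \left(198 + \sqrt{-118}\right) + 116 = - 295 \left(246 - \frac{1}{455}\right) \left(198 + i \sqrt{118}\right) + 116 = - 295 \frac{111929 \left(198 + i \sqrt{118}\right)}{455} + 116 = - 295 \left(\frac{22161942}{455} + \frac{111929 i \sqrt{118}}{455}\right) + 116 = \left(- \frac{1307554578}{91} - \frac{6603811 i \sqrt{118}}{91}\right) + 116 = - \frac{1307544022}{91} - \frac{6603811 i \sqrt{118}}{91}$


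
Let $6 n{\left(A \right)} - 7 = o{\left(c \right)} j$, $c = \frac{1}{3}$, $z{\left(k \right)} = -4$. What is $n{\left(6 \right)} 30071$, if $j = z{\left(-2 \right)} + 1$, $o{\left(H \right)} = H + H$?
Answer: $\frac{150355}{6} \approx 25059.0$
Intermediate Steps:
$c = \frac{1}{3} \approx 0.33333$
$o{\left(H \right)} = 2 H$
$j = -3$ ($j = -4 + 1 = -3$)
$n{\left(A \right)} = \frac{5}{6}$ ($n{\left(A \right)} = \frac{7}{6} + \frac{2 \cdot \frac{1}{3} \left(-3\right)}{6} = \frac{7}{6} + \frac{\frac{2}{3} \left(-3\right)}{6} = \frac{7}{6} + \frac{1}{6} \left(-2\right) = \frac{7}{6} - \frac{1}{3} = \frac{5}{6}$)
$n{\left(6 \right)} 30071 = \frac{5}{6} \cdot 30071 = \frac{150355}{6}$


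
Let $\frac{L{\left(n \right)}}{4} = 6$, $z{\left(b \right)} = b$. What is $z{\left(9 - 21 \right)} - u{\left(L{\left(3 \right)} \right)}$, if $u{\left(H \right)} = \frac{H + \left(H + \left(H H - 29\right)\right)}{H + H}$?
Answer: $- \frac{1171}{48} \approx -24.396$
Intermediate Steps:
$L{\left(n \right)} = 24$ ($L{\left(n \right)} = 4 \cdot 6 = 24$)
$u{\left(H \right)} = \frac{-29 + H^{2} + 2 H}{2 H}$ ($u{\left(H \right)} = \frac{H + \left(H + \left(H^{2} - 29\right)\right)}{2 H} = \left(H + \left(H + \left(-29 + H^{2}\right)\right)\right) \frac{1}{2 H} = \left(H + \left(-29 + H + H^{2}\right)\right) \frac{1}{2 H} = \left(-29 + H^{2} + 2 H\right) \frac{1}{2 H} = \frac{-29 + H^{2} + 2 H}{2 H}$)
$z{\left(9 - 21 \right)} - u{\left(L{\left(3 \right)} \right)} = \left(9 - 21\right) - \frac{-29 + 24 \left(2 + 24\right)}{2 \cdot 24} = -12 - \frac{1}{2} \cdot \frac{1}{24} \left(-29 + 24 \cdot 26\right) = -12 - \frac{1}{2} \cdot \frac{1}{24} \left(-29 + 624\right) = -12 - \frac{1}{2} \cdot \frac{1}{24} \cdot 595 = -12 - \frac{595}{48} = - \frac{1171}{48}$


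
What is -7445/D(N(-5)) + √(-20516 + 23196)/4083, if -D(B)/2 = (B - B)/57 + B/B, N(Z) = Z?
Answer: 7445/2 + 2*√670/4083 ≈ 3722.5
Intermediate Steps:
D(B) = -2 (D(B) = -2*((B - B)/57 + B/B) = -2*(0*(1/57) + 1) = -2*(0 + 1) = -2*1 = -2)
-7445/D(N(-5)) + √(-20516 + 23196)/4083 = -7445/(-2) + √(-20516 + 23196)/4083 = -7445*(-½) + √2680*(1/4083) = 7445/2 + (2*√670)*(1/4083) = 7445/2 + 2*√670/4083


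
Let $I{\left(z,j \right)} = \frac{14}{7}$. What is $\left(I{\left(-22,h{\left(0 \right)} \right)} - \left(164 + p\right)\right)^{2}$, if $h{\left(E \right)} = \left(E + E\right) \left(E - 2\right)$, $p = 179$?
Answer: $116281$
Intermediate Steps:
$h{\left(E \right)} = 2 E \left(-2 + E\right)$
$I{\left(z,j \right)} = 2$ ($I{\left(z,j \right)} = 14 \cdot \frac{1}{7} = 2$)
$\left(I{\left(-22,h{\left(0 \right)} \right)} - \left(164 + p\right)\right)^{2} = \left(2 - 343\right)^{2} = \left(-341\right)^{2} = 116281$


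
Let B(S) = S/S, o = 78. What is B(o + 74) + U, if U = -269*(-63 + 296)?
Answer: -62676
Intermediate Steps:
U = -62677 (U = -269*233 = -62677)
B(S) = 1
B(o + 74) + U = 1 - 62677 = -62676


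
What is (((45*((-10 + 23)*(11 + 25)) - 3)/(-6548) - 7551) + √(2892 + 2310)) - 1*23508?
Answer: -203395389/6548 + 51*√2 ≈ -30990.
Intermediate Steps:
(((45*((-10 + 23)*(11 + 25)) - 3)/(-6548) - 7551) + √(2892 + 2310)) - 1*23508 = (((45*(13*36) - 3)*(-1/6548) - 7551) + √5202) - 23508 = (((45*468 - 3)*(-1/6548) - 7551) + 51*√2) - 23508 = (((21060 - 3)*(-1/6548) - 7551) + 51*√2) - 23508 = ((21057*(-1/6548) - 7551) + 51*√2) - 23508 = ((-21057/6548 - 7551) + 51*√2) - 23508 = (-49465005/6548 + 51*√2) - 23508 = -203395389/6548 + 51*√2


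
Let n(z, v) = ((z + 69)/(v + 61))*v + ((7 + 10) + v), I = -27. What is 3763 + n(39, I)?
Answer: 62343/17 ≈ 3667.2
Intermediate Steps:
n(z, v) = 17 + v + v*(69 + z)/(61 + v) (n(z, v) = ((69 + z)/(61 + v))*v + (17 + v) = v*(69 + z)/(61 + v) + (17 + v) = 17 + v + v*(69 + z)/(61 + v))
3763 + n(39, I) = 3763 + (1037 + (-27)² + 147*(-27) - 27*39)/(61 - 27) = 3763 + (1037 + 729 - 3969 - 1053)/34 = 3763 + (1/34)*(-3256) = 3763 - 1628/17 = 62343/17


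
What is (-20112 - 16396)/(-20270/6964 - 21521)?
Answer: 127120856/74946257 ≈ 1.6962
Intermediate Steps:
(-20112 - 16396)/(-20270/6964 - 21521) = -36508/(-20270*1/6964 - 21521) = -36508/(-10135/3482 - 21521) = -36508/(-74946257/3482) = -36508*(-3482/74946257) = 127120856/74946257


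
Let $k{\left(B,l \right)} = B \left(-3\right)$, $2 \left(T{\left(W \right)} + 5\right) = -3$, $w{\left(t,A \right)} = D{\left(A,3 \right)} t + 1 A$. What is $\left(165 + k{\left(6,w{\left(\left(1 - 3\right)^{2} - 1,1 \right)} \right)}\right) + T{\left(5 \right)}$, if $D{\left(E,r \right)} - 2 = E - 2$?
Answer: $\frac{281}{2} \approx 140.5$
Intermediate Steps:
$D{\left(E,r \right)} = E$ ($D{\left(E,r \right)} = 2 + \left(E - 2\right) = 2 + \left(-2 + E\right) = E$)
$w{\left(t,A \right)} = A + A t$ ($w{\left(t,A \right)} = A t + 1 A = A t + A = A + A t$)
$T{\left(W \right)} = - \frac{13}{2}$ ($T{\left(W \right)} = -5 + \frac{1}{2} \left(-3\right) = -5 - \frac{3}{2} = - \frac{13}{2}$)
$k{\left(B,l \right)} = - 3 B$
$\left(165 + k{\left(6,w{\left(\left(1 - 3\right)^{2} - 1,1 \right)} \right)}\right) + T{\left(5 \right)} = \left(165 - 18\right) - \frac{13}{2} = 147 - \frac{13}{2} = \frac{281}{2}$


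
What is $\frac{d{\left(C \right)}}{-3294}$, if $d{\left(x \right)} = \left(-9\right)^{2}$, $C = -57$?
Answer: $- \frac{3}{122} \approx -0.02459$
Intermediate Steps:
$d{\left(x \right)} = 81$
$\frac{d{\left(C \right)}}{-3294} = \frac{81}{-3294} = 81 \left(- \frac{1}{3294}\right) = - \frac{3}{122}$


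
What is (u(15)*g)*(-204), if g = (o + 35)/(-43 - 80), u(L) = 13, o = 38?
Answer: 64532/41 ≈ 1574.0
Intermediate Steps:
g = -73/123 (g = (38 + 35)/(-43 - 80) = 73/(-123) = 73*(-1/123) = -73/123 ≈ -0.59350)
(u(15)*g)*(-204) = (13*(-73/123))*(-204) = -949/123*(-204) = 64532/41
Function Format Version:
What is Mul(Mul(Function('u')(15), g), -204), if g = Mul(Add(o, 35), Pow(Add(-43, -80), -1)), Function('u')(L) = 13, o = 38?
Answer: Rational(64532, 41) ≈ 1574.0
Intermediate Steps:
g = Rational(-73, 123) (g = Mul(Add(38, 35), Pow(Add(-43, -80), -1)) = Mul(73, Pow(-123, -1)) = Mul(73, Rational(-1, 123)) = Rational(-73, 123) ≈ -0.59350)
Mul(Mul(Function('u')(15), g), -204) = Mul(Mul(13, Rational(-73, 123)), -204) = Mul(Rational(-949, 123), -204) = Rational(64532, 41)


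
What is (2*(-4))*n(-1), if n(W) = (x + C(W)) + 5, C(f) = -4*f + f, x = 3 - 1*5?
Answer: -48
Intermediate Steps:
x = -2 (x = 3 - 5 = -2)
C(f) = -3*f
n(W) = 3 - 3*W (n(W) = (-2 - 3*W) + 5 = 3 - 3*W)
(2*(-4))*n(-1) = (2*(-4))*(3 - 3*(-1)) = -8*(3 + 3) = -8*6 = -48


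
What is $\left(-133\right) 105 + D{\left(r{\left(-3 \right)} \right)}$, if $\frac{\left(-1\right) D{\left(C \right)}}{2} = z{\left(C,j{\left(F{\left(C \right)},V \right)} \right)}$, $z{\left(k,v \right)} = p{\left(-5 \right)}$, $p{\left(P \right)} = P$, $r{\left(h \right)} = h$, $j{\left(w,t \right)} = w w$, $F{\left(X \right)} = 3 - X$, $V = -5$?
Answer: $-13955$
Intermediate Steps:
$j{\left(w,t \right)} = w^{2}$
$z{\left(k,v \right)} = -5$
$D{\left(C \right)} = 10$ ($D{\left(C \right)} = \left(-2\right) \left(-5\right) = 10$)
$\left(-133\right) 105 + D{\left(r{\left(-3 \right)} \right)} = \left(-133\right) 105 + 10 = -13965 + 10 = -13955$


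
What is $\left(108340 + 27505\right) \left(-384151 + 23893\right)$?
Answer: $-48939248010$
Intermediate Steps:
$\left(108340 + 27505\right) \left(-384151 + 23893\right) = 135845 \left(-360258\right) = -48939248010$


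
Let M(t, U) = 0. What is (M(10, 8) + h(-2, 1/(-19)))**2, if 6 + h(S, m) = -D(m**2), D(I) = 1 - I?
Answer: 6380676/130321 ≈ 48.961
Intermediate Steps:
h(S, m) = -7 + m**2 (h(S, m) = -6 - (1 - m**2) = -6 + (-1 + m**2) = -7 + m**2)
(M(10, 8) + h(-2, 1/(-19)))**2 = (0 + (-7 + (1/(-19))**2))**2 = (0 + (-7 + (-1/19)**2))**2 = (0 + (-7 + 1/361))**2 = (0 - 2526/361)**2 = (-2526/361)**2 = 6380676/130321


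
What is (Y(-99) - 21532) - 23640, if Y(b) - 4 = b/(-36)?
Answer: -180661/4 ≈ -45165.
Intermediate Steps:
Y(b) = 4 - b/36 (Y(b) = 4 + b/(-36) = 4 + b*(-1/36) = 4 - b/36)
(Y(-99) - 21532) - 23640 = ((4 - 1/36*(-99)) - 21532) - 23640 = ((4 + 11/4) - 21532) - 23640 = (27/4 - 21532) - 23640 = -86101/4 - 23640 = -180661/4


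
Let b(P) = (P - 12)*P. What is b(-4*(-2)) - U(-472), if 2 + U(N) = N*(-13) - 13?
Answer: -6153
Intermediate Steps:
U(N) = -15 - 13*N (U(N) = -2 + (N*(-13) - 13) = -2 + (-13*N - 13) = -2 + (-13 - 13*N) = -15 - 13*N)
b(P) = P*(-12 + P) (b(P) = (-12 + P)*P = P*(-12 + P))
b(-4*(-2)) - U(-472) = (-4*(-2))*(-12 - 4*(-2)) - (-15 - 13*(-472)) = 8*(-12 + 8) - (-15 + 6136) = 8*(-4) - 1*6121 = -32 - 6121 = -6153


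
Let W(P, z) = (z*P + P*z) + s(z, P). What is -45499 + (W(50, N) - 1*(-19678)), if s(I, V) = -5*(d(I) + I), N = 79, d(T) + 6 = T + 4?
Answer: -18701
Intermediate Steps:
d(T) = -2 + T (d(T) = -6 + (T + 4) = -6 + (4 + T) = -2 + T)
s(I, V) = 10 - 10*I (s(I, V) = -5*((-2 + I) + I) = -5*(-2 + 2*I) = 10 - 10*I)
W(P, z) = 10 - 10*z + 2*P*z (W(P, z) = (z*P + P*z) + (10 - 10*z) = (P*z + P*z) + (10 - 10*z) = 2*P*z + (10 - 10*z) = 10 - 10*z + 2*P*z)
-45499 + (W(50, N) - 1*(-19678)) = -45499 + ((10 - 10*79 + 2*50*79) - 1*(-19678)) = -45499 + ((10 - 790 + 7900) + 19678) = -45499 + (7120 + 19678) = -45499 + 26798 = -18701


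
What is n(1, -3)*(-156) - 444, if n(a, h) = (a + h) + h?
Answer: 336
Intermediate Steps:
n(a, h) = a + 2*h
n(1, -3)*(-156) - 444 = (1 + 2*(-3))*(-156) - 444 = (1 - 6)*(-156) - 444 = -5*(-156) - 444 = 780 - 444 = 336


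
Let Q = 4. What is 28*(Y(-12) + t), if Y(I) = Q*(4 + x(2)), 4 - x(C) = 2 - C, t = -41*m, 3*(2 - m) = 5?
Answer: 1540/3 ≈ 513.33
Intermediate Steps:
m = ⅓ (m = 2 - ⅓*5 = 2 - 5/3 = ⅓ ≈ 0.33333)
t = -41/3 (t = -41*⅓ = -41/3 ≈ -13.667)
x(C) = 2 + C (x(C) = 4 - (2 - C) = 4 + (-2 + C) = 2 + C)
Y(I) = 32 (Y(I) = 4*(4 + (2 + 2)) = 4*(4 + 4) = 4*8 = 32)
28*(Y(-12) + t) = 28*(32 - 41/3) = 28*(55/3) = 1540/3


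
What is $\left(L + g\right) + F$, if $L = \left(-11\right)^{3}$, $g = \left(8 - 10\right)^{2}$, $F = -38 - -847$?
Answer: $-518$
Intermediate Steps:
$F = 809$ ($F = -38 + 847 = 809$)
$g = 4$ ($g = \left(-2\right)^{2} = 4$)
$L = -1331$
$\left(L + g\right) + F = \left(-1331 + 4\right) + 809 = -1327 + 809 = -518$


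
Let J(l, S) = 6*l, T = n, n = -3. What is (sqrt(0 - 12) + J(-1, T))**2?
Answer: 24 - 24*I*sqrt(3) ≈ 24.0 - 41.569*I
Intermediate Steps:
T = -3
(sqrt(0 - 12) + J(-1, T))**2 = (sqrt(0 - 12) + 6*(-1))**2 = (sqrt(-12) - 6)**2 = (2*I*sqrt(3) - 6)**2 = (-6 + 2*I*sqrt(3))**2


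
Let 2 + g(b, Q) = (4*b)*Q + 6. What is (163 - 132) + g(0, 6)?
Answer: 35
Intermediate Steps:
g(b, Q) = 4 + 4*Q*b (g(b, Q) = -2 + ((4*b)*Q + 6) = -2 + (4*Q*b + 6) = -2 + (6 + 4*Q*b) = 4 + 4*Q*b)
(163 - 132) + g(0, 6) = (163 - 132) + (4 + 4*6*0) = 31 + (4 + 0) = 31 + 4 = 35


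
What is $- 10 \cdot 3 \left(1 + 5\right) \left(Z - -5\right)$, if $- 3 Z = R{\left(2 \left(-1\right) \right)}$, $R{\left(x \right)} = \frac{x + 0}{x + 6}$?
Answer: $-930$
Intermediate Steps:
$R{\left(x \right)} = \frac{x}{6 + x}$
$Z = \frac{1}{6}$ ($Z = - \frac{2 \left(-1\right) \frac{1}{6 + 2 \left(-1\right)}}{3} = - \frac{\left(-2\right) \frac{1}{6 - 2}}{3} = - \frac{\left(-2\right) \frac{1}{4}}{3} = \left(- \frac{1}{3}\right) \left(- \frac{1}{2}\right) = \frac{1}{6} \approx 0.16667$)
$- 10 \cdot 3 \left(1 + 5\right) \left(Z - -5\right) = - 10 \cdot 3 \left(1 + 5\right) \left(\frac{1}{6} - -5\right) = - 10 \cdot 3 \cdot 6 \left(\frac{1}{6} + 5\right) = \left(-10\right) 18 \cdot \frac{31}{6} = \left(-180\right) \frac{31}{6} = -930$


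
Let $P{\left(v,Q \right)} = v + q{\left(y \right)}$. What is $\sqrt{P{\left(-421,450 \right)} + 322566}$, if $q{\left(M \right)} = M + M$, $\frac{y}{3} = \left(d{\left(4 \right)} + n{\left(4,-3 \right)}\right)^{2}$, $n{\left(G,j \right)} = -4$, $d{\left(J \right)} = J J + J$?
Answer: $\sqrt{323681} \approx 568.93$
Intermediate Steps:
$d{\left(J \right)} = J + J^{2}$ ($d{\left(J \right)} = J^{2} + J = J + J^{2}$)
$y = 768$ ($y = 3 \left(4 \left(1 + 4\right) - 4\right)^{2} = 3 \left(4 \cdot 5 - 4\right)^{2} = 3 \left(20 - 4\right)^{2} = 3 \cdot 16^{2} = 3 \cdot 256 = 768$)
$q{\left(M \right)} = 2 M$
$P{\left(v,Q \right)} = 1536 + v$ ($P{\left(v,Q \right)} = v + 2 \cdot 768 = v + 1536 = 1536 + v$)
$\sqrt{P{\left(-421,450 \right)} + 322566} = \sqrt{\left(1536 - 421\right) + 322566} = \sqrt{1115 + 322566} = \sqrt{323681}$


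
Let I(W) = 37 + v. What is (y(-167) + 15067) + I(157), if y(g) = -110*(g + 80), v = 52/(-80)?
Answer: 493467/20 ≈ 24673.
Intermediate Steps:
v = -13/20 (v = 52*(-1/80) = -13/20 ≈ -0.65000)
I(W) = 727/20 (I(W) = 37 - 13/20 = 727/20)
y(g) = -8800 - 110*g (y(g) = -110*(80 + g) = -8800 - 110*g)
(y(-167) + 15067) + I(157) = ((-8800 - 110*(-167)) + 15067) + 727/20 = ((-8800 + 18370) + 15067) + 727/20 = (9570 + 15067) + 727/20 = 24637 + 727/20 = 493467/20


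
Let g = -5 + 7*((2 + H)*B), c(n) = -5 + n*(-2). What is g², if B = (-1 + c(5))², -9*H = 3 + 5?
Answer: 319515625/81 ≈ 3.9446e+6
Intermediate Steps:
H = -8/9 (H = -(3 + 5)/9 = -⅑*8 = -8/9 ≈ -0.88889)
c(n) = -5 - 2*n
B = 256 (B = (-1 + (-5 - 2*5))² = (-1 + (-5 - 10))² = (-1 - 15)² = (-16)² = 256)
g = 17875/9 (g = -5 + 7*((2 - 8/9)*256) = -5 + 7*((10/9)*256) = -5 + 7*(2560/9) = -5 + 17920/9 = 17875/9 ≈ 1986.1)
g² = (17875/9)² = 319515625/81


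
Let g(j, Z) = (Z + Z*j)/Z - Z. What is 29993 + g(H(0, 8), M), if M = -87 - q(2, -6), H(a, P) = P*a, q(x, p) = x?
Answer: 30083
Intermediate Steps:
M = -89 (M = -87 - 1*2 = -87 - 2 = -89)
g(j, Z) = -Z + (Z + Z*j)/Z (g(j, Z) = (Z + Z*j)/Z - Z = -Z + (Z + Z*j)/Z)
29993 + g(H(0, 8), M) = 29993 + (1 + 8*0 - 1*(-89)) = 29993 + (1 + 0 + 89) = 29993 + 90 = 30083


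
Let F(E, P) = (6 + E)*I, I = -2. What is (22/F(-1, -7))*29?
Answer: -319/5 ≈ -63.800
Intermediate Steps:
F(E, P) = -12 - 2*E (F(E, P) = (6 + E)*(-2) = -12 - 2*E)
(22/F(-1, -7))*29 = (22/(-12 - 2*(-1)))*29 = (22/(-12 + 2))*29 = (22/(-10))*29 = (22*(-⅒))*29 = -11/5*29 = -319/5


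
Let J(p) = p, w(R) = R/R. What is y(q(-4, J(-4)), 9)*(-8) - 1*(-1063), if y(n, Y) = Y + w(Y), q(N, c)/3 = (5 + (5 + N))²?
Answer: 983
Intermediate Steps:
w(R) = 1
q(N, c) = 3*(10 + N)² (q(N, c) = 3*(5 + (5 + N))² = 3*(10 + N)²)
y(n, Y) = 1 + Y (y(n, Y) = Y + 1 = 1 + Y)
y(q(-4, J(-4)), 9)*(-8) - 1*(-1063) = (1 + 9)*(-8) - 1*(-1063) = 10*(-8) + 1063 = -80 + 1063 = 983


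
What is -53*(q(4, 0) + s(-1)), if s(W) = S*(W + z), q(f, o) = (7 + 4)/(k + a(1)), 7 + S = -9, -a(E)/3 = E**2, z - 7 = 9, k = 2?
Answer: 13303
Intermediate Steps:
z = 16 (z = 7 + 9 = 16)
a(E) = -3*E**2
S = -16 (S = -7 - 9 = -16)
q(f, o) = -11 (q(f, o) = (7 + 4)/(2 - 3*1**2) = 11/(2 - 3*1) = 11/(2 - 3) = 11/(-1) = 11*(-1) = -11)
s(W) = -256 - 16*W (s(W) = -16*(W + 16) = -16*(16 + W) = -256 - 16*W)
-53*(q(4, 0) + s(-1)) = -53*(-11 + (-256 - 16*(-1))) = -53*(-11 + (-256 + 16)) = -53*(-11 - 240) = -53*(-251) = 13303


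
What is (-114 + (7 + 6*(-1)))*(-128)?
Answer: 14464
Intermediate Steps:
(-114 + (7 + 6*(-1)))*(-128) = (-114 + (7 - 6))*(-128) = (-114 + 1)*(-128) = -113*(-128) = 14464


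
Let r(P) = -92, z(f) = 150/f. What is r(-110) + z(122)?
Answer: -5537/61 ≈ -90.771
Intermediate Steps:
r(-110) + z(122) = -92 + 150/122 = -92 + 150*(1/122) = -92 + 75/61 = -5537/61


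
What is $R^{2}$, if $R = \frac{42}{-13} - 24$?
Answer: $\frac{125316}{169} \approx 741.51$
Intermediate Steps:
$R = - \frac{354}{13}$ ($R = 42 \left(- \frac{1}{13}\right) - 24 = - \frac{42}{13} - 24 = - \frac{354}{13} \approx -27.231$)
$R^{2} = \left(- \frac{354}{13}\right)^{2} = \frac{125316}{169}$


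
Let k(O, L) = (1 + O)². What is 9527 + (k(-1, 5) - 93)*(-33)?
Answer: 12596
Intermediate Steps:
9527 + (k(-1, 5) - 93)*(-33) = 9527 + ((1 - 1)² - 93)*(-33) = 9527 + (0² - 93)*(-33) = 9527 + (0 - 93)*(-33) = 9527 - 93*(-33) = 9527 + 3069 = 12596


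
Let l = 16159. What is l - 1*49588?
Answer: -33429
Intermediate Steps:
l - 1*49588 = 16159 - 1*49588 = 16159 - 49588 = -33429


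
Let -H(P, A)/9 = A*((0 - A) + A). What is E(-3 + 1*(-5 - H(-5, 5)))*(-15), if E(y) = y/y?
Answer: -15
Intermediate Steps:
H(P, A) = 0 (H(P, A) = -9*A*((0 - A) + A) = -9*A*(-A + A) = -9*A*0 = -9*0 = 0)
E(y) = 1
E(-3 + 1*(-5 - H(-5, 5)))*(-15) = 1*(-15) = -15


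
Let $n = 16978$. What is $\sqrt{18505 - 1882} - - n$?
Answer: $16978 + 3 \sqrt{1847} \approx 17107.0$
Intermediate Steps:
$\sqrt{18505 - 1882} - - n = \sqrt{18505 - 1882} - \left(-1\right) 16978 = \sqrt{18505 - 1882} - -16978 = \sqrt{16623} + 16978 = 3 \sqrt{1847} + 16978 = 16978 + 3 \sqrt{1847}$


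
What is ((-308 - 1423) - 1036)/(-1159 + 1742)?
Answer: -2767/583 ≈ -4.7461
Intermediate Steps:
((-308 - 1423) - 1036)/(-1159 + 1742) = (-1731 - 1036)/583 = -2767*1/583 = -2767/583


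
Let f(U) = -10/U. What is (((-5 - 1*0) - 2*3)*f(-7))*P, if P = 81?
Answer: -8910/7 ≈ -1272.9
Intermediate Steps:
(((-5 - 1*0) - 2*3)*f(-7))*P = (((-5 - 1*0) - 2*3)*(-10/(-7)))*81 = (((-5 + 0) - 6)*(-10*(-⅐)))*81 = ((-5 - 6)*(10/7))*81 = -11*10/7*81 = -110/7*81 = -8910/7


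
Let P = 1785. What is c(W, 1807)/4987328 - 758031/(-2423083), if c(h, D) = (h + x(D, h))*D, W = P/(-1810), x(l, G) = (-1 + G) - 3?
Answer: 679546240470947/2187332454292544 ≈ 0.31067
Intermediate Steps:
x(l, G) = -4 + G
W = -357/362 (W = 1785/(-1810) = 1785*(-1/1810) = -357/362 ≈ -0.98619)
c(h, D) = D*(-4 + 2*h) (c(h, D) = (h + (-4 + h))*D = (-4 + 2*h)*D = D*(-4 + 2*h))
c(W, 1807)/4987328 - 758031/(-2423083) = (2*1807*(-2 - 357/362))/4987328 - 758031/(-2423083) = (2*1807*(-1081/362))*(1/4987328) - 758031*(-1/2423083) = -1953367/181*1/4987328 + 758031/2423083 = -1953367/902706368 + 758031/2423083 = 679546240470947/2187332454292544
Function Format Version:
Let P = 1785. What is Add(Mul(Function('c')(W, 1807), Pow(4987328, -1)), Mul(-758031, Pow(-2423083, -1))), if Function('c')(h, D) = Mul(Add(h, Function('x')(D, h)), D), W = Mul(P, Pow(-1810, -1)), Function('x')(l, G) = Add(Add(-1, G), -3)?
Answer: Rational(679546240470947, 2187332454292544) ≈ 0.31067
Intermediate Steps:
Function('x')(l, G) = Add(-4, G)
W = Rational(-357, 362) (W = Mul(1785, Pow(-1810, -1)) = Mul(1785, Rational(-1, 1810)) = Rational(-357, 362) ≈ -0.98619)
Function('c')(h, D) = Mul(D, Add(-4, Mul(2, h))) (Function('c')(h, D) = Mul(Add(h, Add(-4, h)), D) = Mul(Add(-4, Mul(2, h)), D) = Mul(D, Add(-4, Mul(2, h))))
Add(Mul(Function('c')(W, 1807), Pow(4987328, -1)), Mul(-758031, Pow(-2423083, -1))) = Add(Mul(Mul(2, 1807, Add(-2, Rational(-357, 362))), Pow(4987328, -1)), Mul(-758031, Pow(-2423083, -1))) = Add(Mul(Mul(2, 1807, Rational(-1081, 362)), Rational(1, 4987328)), Mul(-758031, Rational(-1, 2423083))) = Add(Mul(Rational(-1953367, 181), Rational(1, 4987328)), Rational(758031, 2423083)) = Add(Rational(-1953367, 902706368), Rational(758031, 2423083)) = Rational(679546240470947, 2187332454292544)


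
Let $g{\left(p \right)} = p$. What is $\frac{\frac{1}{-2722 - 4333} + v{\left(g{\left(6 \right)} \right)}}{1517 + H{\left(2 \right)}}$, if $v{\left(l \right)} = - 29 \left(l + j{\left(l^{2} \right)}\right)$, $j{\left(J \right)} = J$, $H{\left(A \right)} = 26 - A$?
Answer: $- \frac{8592991}{10871755} \approx -0.7904$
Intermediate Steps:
$v{\left(l \right)} = - 29 l - 29 l^{2}$ ($v{\left(l \right)} = - 29 \left(l + l^{2}\right) = - 29 l - 29 l^{2}$)
$\frac{\frac{1}{-2722 - 4333} + v{\left(g{\left(6 \right)} \right)}}{1517 + H{\left(2 \right)}} = \frac{\frac{1}{-2722 - 4333} + 29 \cdot 6 \left(-1 - 6\right)}{1517 + \left(26 - 2\right)} = \frac{\frac{1}{-7055} + 29 \cdot 6 \left(-1 - 6\right)}{1517 + \left(26 - 2\right)} = \frac{- \frac{1}{7055} + 29 \cdot 6 \left(-7\right)}{1517 + 24} = \frac{- \frac{1}{7055} - 1218}{1541} = \left(- \frac{8592991}{7055}\right) \frac{1}{1541} = - \frac{8592991}{10871755}$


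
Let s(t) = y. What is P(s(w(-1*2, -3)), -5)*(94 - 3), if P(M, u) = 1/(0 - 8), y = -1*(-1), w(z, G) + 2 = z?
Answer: -91/8 ≈ -11.375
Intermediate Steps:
w(z, G) = -2 + z
y = 1
s(t) = 1
P(M, u) = -⅛ (P(M, u) = 1/(-8) = -⅛)
P(s(w(-1*2, -3)), -5)*(94 - 3) = -(94 - 3)/8 = -⅛*91 = -91/8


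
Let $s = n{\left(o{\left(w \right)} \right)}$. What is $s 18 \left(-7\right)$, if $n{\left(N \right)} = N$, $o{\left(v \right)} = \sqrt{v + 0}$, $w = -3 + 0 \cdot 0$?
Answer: $- 126 i \sqrt{3} \approx - 218.24 i$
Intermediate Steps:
$w = -3$ ($w = -3 + 0 = -3$)
$o{\left(v \right)} = \sqrt{v}$
$s = i \sqrt{3}$ ($s = \sqrt{-3} = i \sqrt{3} \approx 1.732 i$)
$s 18 \left(-7\right) = i \sqrt{3} \cdot 18 \left(-7\right) = 18 i \sqrt{3} \left(-7\right) = - 126 i \sqrt{3}$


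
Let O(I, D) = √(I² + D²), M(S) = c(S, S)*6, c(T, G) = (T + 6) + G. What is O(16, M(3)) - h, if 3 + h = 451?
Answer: -448 + 8*√85 ≈ -374.24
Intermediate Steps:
c(T, G) = 6 + G + T (c(T, G) = (6 + T) + G = 6 + G + T)
h = 448 (h = -3 + 451 = 448)
M(S) = 36 + 12*S (M(S) = (6 + S + S)*6 = (6 + 2*S)*6 = 36 + 12*S)
O(I, D) = √(D² + I²)
O(16, M(3)) - h = √((36 + 12*3)² + 16²) - 1*448 = √((36 + 36)² + 256) - 448 = √(72² + 256) - 448 = √(5184 + 256) - 448 = √5440 - 448 = 8*√85 - 448 = -448 + 8*√85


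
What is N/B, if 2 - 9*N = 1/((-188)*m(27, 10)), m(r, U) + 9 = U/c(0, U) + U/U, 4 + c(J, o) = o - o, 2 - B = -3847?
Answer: 3947/68381334 ≈ 5.7720e-5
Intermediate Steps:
B = 3849 (B = 2 - 1*(-3847) = 2 + 3847 = 3849)
c(J, o) = -4 (c(J, o) = -4 + (o - o) = -4 + 0 = -4)
m(r, U) = -8 - U/4 (m(r, U) = -9 + (U/(-4) + U/U) = -9 + (U*(-¼) + 1) = -9 + (-U/4 + 1) = -9 + (1 - U/4) = -8 - U/4)
N = 3947/17766 (N = 2/9 - 1/(9*(-188)*(-8 - ¼*10)) = 2/9 - (-1)/(1692*(-8 - 5/2)) = 2/9 - (-1)/(1692*(-21/2)) = 2/9 - (-1)*(-2)/(1692*21) = 2/9 - ⅑*1/1974 = 2/9 - 1/17766 = 3947/17766 ≈ 0.22217)
N/B = (3947/17766)/3849 = (3947/17766)*(1/3849) = 3947/68381334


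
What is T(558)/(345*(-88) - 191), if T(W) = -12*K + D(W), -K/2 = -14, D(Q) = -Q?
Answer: 894/30551 ≈ 0.029263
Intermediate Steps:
K = 28 (K = -2*(-14) = 28)
T(W) = -336 - W (T(W) = -12*28 - W = -336 - W)
T(558)/(345*(-88) - 191) = (-336 - 1*558)/(345*(-88) - 191) = (-336 - 558)/(-30360 - 191) = -894/(-30551) = -894*(-1/30551) = 894/30551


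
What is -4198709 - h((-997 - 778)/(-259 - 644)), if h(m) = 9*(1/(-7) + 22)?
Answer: -29392340/7 ≈ -4.1989e+6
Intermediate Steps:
h(m) = 1377/7 (h(m) = 9*(-⅐ + 22) = 9*(153/7) = 1377/7)
-4198709 - h((-997 - 778)/(-259 - 644)) = -4198709 - 1*1377/7 = -4198709 - 1377/7 = -29392340/7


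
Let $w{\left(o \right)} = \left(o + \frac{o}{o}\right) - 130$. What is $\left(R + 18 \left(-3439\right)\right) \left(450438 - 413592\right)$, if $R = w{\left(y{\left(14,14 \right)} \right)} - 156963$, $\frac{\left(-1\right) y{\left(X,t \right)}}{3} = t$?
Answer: $-8070600456$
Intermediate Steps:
$y{\left(X,t \right)} = - 3 t$
$w{\left(o \right)} = -129 + o$ ($w{\left(o \right)} = \left(o + 1\right) - 130 = \left(1 + o\right) - 130 = -129 + o$)
$R = -157134$ ($R = \left(-129 - 42\right) - 156963 = -171 - 156963 = -157134$)
$\left(R + 18 \left(-3439\right)\right) \left(450438 - 413592\right) = \left(-157134 + 18 \left(-3439\right)\right) \left(450438 - 413592\right) = \left(-157134 - 61902\right) 36846 = \left(-219036\right) 36846 = -8070600456$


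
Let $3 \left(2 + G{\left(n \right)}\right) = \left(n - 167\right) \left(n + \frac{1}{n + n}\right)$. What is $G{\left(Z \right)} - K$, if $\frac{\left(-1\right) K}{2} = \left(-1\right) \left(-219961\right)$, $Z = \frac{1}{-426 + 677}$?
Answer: $\frac{27275260962}{63001} \approx 4.3293 \cdot 10^{5}$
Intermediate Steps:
$Z = \frac{1}{251} \approx 0.0039841$
$K = -439922$ ($K = - 2 \left(\left(-1\right) \left(-219961\right)\right) = \left(-2\right) 219961 = -439922$)
$G{\left(n \right)} = -2 + \frac{\left(-167 + n\right) \left(n + \frac{1}{2 n}\right)}{3}$ ($G{\left(n \right)} = -2 + \frac{\left(n - 167\right) \left(n + \frac{1}{n + n}\right)}{3} = -2 + \frac{\left(-167 + n\right) \left(n + \frac{1}{2 n}\right)}{3}$)
$G{\left(Z \right)} - K = \frac{\frac{1}{\frac{1}{251}} \left(-167 - \frac{11 - \frac{2}{63001} + 334 \cdot \frac{1}{251}}{251}\right)}{6} - -439922 = \frac{1}{6} \cdot 251 \left(-167 - \frac{11 - \frac{2}{63001} + \frac{334}{251}}{251}\right) + 439922 = \frac{1}{6} \cdot 251 \left(-167 - \frac{1}{251} \cdot \frac{776843}{63001}\right) + 439922 = \frac{1}{6} \cdot 251 \left(-167 - \frac{776843}{15813251}\right) + 439922 = \frac{1}{6} \cdot 251 \left(- \frac{2641589760}{15813251}\right) + 439922 = - \frac{440264960}{63001} + 439922 = \frac{27275260962}{63001}$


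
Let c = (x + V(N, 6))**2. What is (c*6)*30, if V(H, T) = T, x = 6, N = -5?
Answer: 25920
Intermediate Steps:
c = 144 (c = (6 + 6)**2 = 12**2 = 144)
(c*6)*30 = (144*6)*30 = 864*30 = 25920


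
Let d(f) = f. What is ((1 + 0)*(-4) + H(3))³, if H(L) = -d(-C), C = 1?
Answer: -27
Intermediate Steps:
H(L) = 1 (H(L) = -(-1) = -1*(-1) = 1)
((1 + 0)*(-4) + H(3))³ = ((1 + 0)*(-4) + 1)³ = (1*(-4) + 1)³ = (-4 + 1)³ = (-3)³ = -27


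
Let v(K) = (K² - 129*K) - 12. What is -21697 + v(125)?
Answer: -22209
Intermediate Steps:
v(K) = -12 + K² - 129*K
-21697 + v(125) = -21697 + (-12 + 125² - 129*125) = -21697 + (-12 + 15625 - 16125) = -21697 - 512 = -22209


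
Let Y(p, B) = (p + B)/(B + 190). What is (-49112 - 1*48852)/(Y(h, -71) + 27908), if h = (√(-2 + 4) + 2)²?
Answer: -5530731897956/1575564950591 + 6661552*√2/1575564950591 ≈ -3.5103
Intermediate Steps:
h = (2 + √2)² (h = (√2 + 2)² = (2 + √2)² ≈ 11.657)
Y(p, B) = (B + p)/(190 + B)
(-49112 - 1*48852)/(Y(h, -71) + 27908) = (-49112 - 1*48852)/((-71 + (2 + √2)²)/(190 - 71) + 27908) = (-49112 - 48852)/((-71 + (2 + √2)²)/119 + 27908) = -97964/((-71 + (2 + √2)²)/119 + 27908) = -97964/((-71/119 + (2 + √2)²/119) + 27908) = -97964/(3320981/119 + (2 + √2)²/119)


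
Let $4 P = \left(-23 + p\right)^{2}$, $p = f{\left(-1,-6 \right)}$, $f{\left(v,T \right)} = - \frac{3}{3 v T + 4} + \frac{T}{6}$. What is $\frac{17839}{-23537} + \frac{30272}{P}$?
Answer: $\frac{1374393453625}{6636516057} \approx 207.1$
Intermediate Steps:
$f{\left(v,T \right)} = - \frac{3}{4 + 3 T v} + \frac{T}{6}$ ($f{\left(v,T \right)} = - \frac{3}{3 T v + 4} + T \frac{1}{6} = - \frac{3}{4 + 3 T v} + \frac{T}{6}$)
$p = - \frac{25}{22}$ ($p = \frac{-18 + 4 \left(-6\right) + 3 \left(-1\right) \left(-6\right)^{2}}{6 \left(4 + 3 \left(-6\right) \left(-1\right)\right)} = \frac{-18 - 24 + 3 \left(-1\right) 36}{6 \left(4 + 18\right)} = \frac{-18 - 24 - 108}{6 \cdot 22} = \frac{1}{6} \cdot \frac{1}{22} \left(-150\right) = - \frac{25}{22} \approx -1.1364$)
$P = \frac{281961}{1936}$ ($P = \frac{\left(-23 - \frac{25}{22}\right)^{2}}{4} = \frac{\left(- \frac{531}{22}\right)^{2}}{4} = \frac{1}{4} \cdot \frac{281961}{484} = \frac{281961}{1936} \approx 145.64$)
$\frac{17839}{-23537} + \frac{30272}{P} = \frac{17839}{-23537} + \frac{30272}{\frac{281961}{1936}} = 17839 \left(- \frac{1}{23537}\right) + 30272 \cdot \frac{1936}{281961} = - \frac{17839}{23537} + \frac{58606592}{281961} = \frac{1374393453625}{6636516057}$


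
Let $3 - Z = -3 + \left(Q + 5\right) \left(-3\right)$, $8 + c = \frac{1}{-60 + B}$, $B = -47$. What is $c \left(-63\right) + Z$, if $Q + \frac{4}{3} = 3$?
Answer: $\frac{56773}{107} \approx 530.59$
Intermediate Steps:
$Q = \frac{5}{3}$ ($Q = - \frac{4}{3} + 3 = \frac{5}{3} \approx 1.6667$)
$c = - \frac{857}{107}$ ($c = -8 + \frac{1}{-60 - 47} = -8 + \frac{1}{-107} = -8 - \frac{1}{107} = - \frac{857}{107} \approx -8.0093$)
$Z = 26$ ($Z = 3 - \left(-3 + \left(\frac{5}{3} + 5\right) \left(-3\right)\right) = 3 - \left(-3 + \frac{20}{3} \left(-3\right)\right) = 3 - \left(-3 - 20\right) = 3 - -23 = 3 + 23 = 26$)
$c \left(-63\right) + Z = \left(- \frac{857}{107}\right) \left(-63\right) + 26 = \frac{53991}{107} + 26 = \frac{56773}{107}$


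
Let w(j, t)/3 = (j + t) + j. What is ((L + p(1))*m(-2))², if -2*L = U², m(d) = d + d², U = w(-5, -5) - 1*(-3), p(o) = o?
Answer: 3104644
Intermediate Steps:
w(j, t) = 3*t + 6*j (w(j, t) = 3*((j + t) + j) = 3*(t + 2*j) = 3*t + 6*j)
U = -42 (U = (3*(-5) + 6*(-5)) - 1*(-3) = (-15 - 30) + 3 = -45 + 3 = -42)
L = -882 (L = -½*(-42)² = -½*1764 = -882)
((L + p(1))*m(-2))² = ((-882 + 1)*(-2*(1 - 2)))² = (-(-1762)*(-1))² = (-881*2)² = (-1762)² = 3104644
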